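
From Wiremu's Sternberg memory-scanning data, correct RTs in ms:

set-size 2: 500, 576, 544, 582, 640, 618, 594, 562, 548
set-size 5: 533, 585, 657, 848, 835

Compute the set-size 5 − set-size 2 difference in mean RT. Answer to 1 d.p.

M(set-size 2) = 5164/9 = 573.778
M(set-size 5) = 3458/5 = 691.600
Difference = 691.600 − 573.778 = 117.822 ms

117.8 ms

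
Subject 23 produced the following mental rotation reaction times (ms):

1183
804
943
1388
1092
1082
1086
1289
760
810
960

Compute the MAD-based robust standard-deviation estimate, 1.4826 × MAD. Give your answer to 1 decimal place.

206.1 ms

Sorted: 760, 804, 810, 943, 960, 1082, 1086, 1092, 1183, 1289, 1388 → median = 1082
|x − 1082| sorted: 0, 4, 10, 101, 122, 139, 207, 272, 278, 306, 322 → MAD = 139
Robust SD ≈ 1.4826 × 139 = 206.081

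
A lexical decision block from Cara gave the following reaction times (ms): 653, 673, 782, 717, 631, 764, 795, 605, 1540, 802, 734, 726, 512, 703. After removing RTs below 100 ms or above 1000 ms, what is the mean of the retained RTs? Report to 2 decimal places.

Excluded: 1540
Retained (n=13): Σ = 9097
Mean = 9097/13 = 699.7692

699.77 ms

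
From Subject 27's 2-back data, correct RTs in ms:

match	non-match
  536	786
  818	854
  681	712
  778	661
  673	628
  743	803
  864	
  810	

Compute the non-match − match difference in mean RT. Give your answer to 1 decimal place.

M(match) = 5903/8 = 737.875
M(non-match) = 4444/6 = 740.667
Difference = 740.667 − 737.875 = 2.792 ms

2.8 ms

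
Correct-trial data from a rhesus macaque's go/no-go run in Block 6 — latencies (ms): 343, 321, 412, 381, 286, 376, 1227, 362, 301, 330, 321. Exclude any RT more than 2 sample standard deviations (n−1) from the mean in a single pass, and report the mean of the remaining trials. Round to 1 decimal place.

343.3 ms

n = 11, ΣRT = 4660, M = 423.636
Σ(x−M)² = 723736.55; s = √(723736.55/10) = 269.024
Cutoffs: 423.636 ± 2·269.024 → [-114.4, 961.7]
Outside: 1227 → excluded.
Retained (n=10): Σ = 3433, mean = 3433/10 = 343.300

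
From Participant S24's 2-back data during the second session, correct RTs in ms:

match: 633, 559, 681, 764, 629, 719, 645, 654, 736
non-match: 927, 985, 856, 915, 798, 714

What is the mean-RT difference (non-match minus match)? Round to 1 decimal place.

196.9 ms

M(match) = 6020/9 = 668.889
M(non-match) = 5195/6 = 865.833
Difference = 865.833 − 668.889 = 196.944 ms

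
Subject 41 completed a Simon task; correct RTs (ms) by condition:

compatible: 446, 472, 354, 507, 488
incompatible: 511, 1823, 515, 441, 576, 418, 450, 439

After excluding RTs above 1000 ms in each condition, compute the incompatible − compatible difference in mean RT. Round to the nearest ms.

25 ms

incompatible: exclude 1823
M(compatible) = 2267/5 = 453.400
M(incompatible) = 3350/7 = 478.571
Difference = 478.571 − 453.400 = 25.171 ms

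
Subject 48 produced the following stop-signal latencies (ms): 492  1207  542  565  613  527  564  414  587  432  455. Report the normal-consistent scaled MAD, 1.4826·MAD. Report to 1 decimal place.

74.1 ms

Sorted: 414, 432, 455, 492, 527, 542, 564, 565, 587, 613, 1207 → median = 542
|x − 542| sorted: 0, 15, 22, 23, 45, 50, 71, 87, 110, 128, 665 → MAD = 50
Robust SD ≈ 1.4826 × 50 = 74.130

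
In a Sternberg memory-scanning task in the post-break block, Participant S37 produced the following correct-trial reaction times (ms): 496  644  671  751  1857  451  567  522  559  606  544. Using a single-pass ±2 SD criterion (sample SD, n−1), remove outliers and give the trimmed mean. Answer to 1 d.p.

n = 11, ΣRT = 7668, M = 697.091
Σ(x−M)² = 1551176.91; s = √(1551176.91/10) = 393.850
Cutoffs: 697.091 ± 2·393.850 → [-90.6, 1484.8]
Outside: 1857 → excluded.
Retained (n=10): Σ = 5811, mean = 5811/10 = 581.100

581.1 ms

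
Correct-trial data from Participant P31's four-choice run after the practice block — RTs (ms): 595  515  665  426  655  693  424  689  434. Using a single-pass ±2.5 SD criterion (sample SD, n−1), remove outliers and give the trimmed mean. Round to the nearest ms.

566 ms

n = 9, ΣRT = 5096, M = 566.222
Σ(x−M)² = 109609.56; s = √(109609.56/8) = 117.052
Cutoffs: 566.222 ± 2.5·117.052 → [273.6, 858.9]
No RTs fall outside the cutoffs; all 9 retained. Mean = 5096/9 = 566.222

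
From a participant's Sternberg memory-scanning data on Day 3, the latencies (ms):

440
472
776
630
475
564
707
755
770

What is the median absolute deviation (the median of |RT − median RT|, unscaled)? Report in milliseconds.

Sorted: 440, 472, 475, 564, 630, 707, 755, 770, 776 → median = 630
|x − 630|: 190, 158, 146, 0, 155, 66, 77, 125, 140
Sorted deviations: 0, 66, 77, 125, 140, 146, 155, 158, 190 → MAD = 140

140 ms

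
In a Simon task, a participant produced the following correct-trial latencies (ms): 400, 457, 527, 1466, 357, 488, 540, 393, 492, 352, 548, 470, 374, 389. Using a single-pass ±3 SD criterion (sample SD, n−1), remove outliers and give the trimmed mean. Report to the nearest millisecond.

445 ms

n = 14, ΣRT = 7253, M = 518.071
Σ(x−M)² = 1028172.93; s = √(1028172.93/13) = 281.230
Cutoffs: 518.071 ± 3·281.230 → [-325.6, 1361.8]
Outside: 1466 → excluded.
Retained (n=13): Σ = 5787, mean = 5787/13 = 445.154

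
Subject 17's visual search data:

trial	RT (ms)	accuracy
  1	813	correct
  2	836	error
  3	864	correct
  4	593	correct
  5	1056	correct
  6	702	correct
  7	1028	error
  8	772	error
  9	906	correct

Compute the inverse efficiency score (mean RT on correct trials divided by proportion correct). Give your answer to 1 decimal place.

1233.5 ms

Correct trials (n=6): 813, 864, 593, 1056, 702, 906
Mean correct RT = 4934/6 = 822.3333 ms
Proportion correct = 6/9
IES = 822.3333 / (6/9) = 1233.500 ms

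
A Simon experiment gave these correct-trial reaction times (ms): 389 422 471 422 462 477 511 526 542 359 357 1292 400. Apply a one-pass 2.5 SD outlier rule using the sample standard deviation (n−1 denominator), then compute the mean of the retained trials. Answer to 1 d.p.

444.8 ms

n = 13, ΣRT = 6630, M = 510.000
Σ(x−M)² = 706158.00; s = √(706158.00/12) = 242.583
Cutoffs: 510.000 ± 2.5·242.583 → [-96.5, 1116.5]
Outside: 1292 → excluded.
Retained (n=12): Σ = 5338, mean = 5338/12 = 444.833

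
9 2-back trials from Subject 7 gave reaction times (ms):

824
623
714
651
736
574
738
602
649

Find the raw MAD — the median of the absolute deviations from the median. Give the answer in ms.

Sorted: 574, 602, 623, 649, 651, 714, 736, 738, 824 → median = 651
|x − 651|: 173, 28, 63, 0, 85, 77, 87, 49, 2
Sorted deviations: 0, 2, 28, 49, 63, 77, 85, 87, 173 → MAD = 63

63 ms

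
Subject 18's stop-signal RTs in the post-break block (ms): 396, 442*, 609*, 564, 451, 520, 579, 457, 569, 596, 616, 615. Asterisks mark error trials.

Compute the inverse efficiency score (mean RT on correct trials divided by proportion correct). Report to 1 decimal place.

643.6 ms

Correct trials (n=10): 396, 564, 451, 520, 579, 457, 569, 596, 616, 615
Mean correct RT = 5363/10 = 536.3000 ms
Proportion correct = 10/12
IES = 536.3000 / (10/12) = 643.560 ms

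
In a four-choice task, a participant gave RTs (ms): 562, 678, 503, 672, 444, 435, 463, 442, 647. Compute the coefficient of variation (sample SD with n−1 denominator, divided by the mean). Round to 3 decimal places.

0.192

n = 9, Σ = 4846, M = 538.4444
Σ(x−M)² = 85522.222; s = √(85522.222/8) = 103.3938
CV = 103.3938 / 538.4444 = 0.19202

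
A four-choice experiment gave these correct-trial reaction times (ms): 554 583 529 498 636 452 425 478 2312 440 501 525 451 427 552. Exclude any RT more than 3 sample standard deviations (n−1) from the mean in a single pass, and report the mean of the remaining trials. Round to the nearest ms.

504 ms

n = 15, ΣRT = 9363, M = 624.200
Σ(x−M)² = 3104178.40; s = √(3104178.40/14) = 470.879
Cutoffs: 624.200 ± 3·470.879 → [-788.4, 2036.8]
Outside: 2312 → excluded.
Retained (n=14): Σ = 7051, mean = 7051/14 = 503.643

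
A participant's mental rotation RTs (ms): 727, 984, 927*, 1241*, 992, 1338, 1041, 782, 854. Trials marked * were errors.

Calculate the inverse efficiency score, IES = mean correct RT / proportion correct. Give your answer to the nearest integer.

1234 ms

Correct trials (n=7): 727, 984, 992, 1338, 1041, 782, 854
Mean correct RT = 6718/7 = 959.7143 ms
Proportion correct = 7/9
IES = 959.7143 / (7/9) = 1233.918 ms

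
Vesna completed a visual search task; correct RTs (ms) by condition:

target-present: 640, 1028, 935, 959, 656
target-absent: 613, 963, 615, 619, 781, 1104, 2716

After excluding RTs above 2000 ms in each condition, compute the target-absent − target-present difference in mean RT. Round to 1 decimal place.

-61.1 ms

target-absent: exclude 2716
M(target-present) = 4218/5 = 843.600
M(target-absent) = 4695/6 = 782.500
Difference = 782.500 − 843.600 = -61.100 ms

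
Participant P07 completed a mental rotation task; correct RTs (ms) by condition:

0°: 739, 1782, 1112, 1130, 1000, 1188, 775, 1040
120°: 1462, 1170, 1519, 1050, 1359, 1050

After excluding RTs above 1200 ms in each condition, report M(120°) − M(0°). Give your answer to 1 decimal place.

92.3 ms

0°: exclude 1782
120°: exclude 1462, 1519, 1359
M(0°) = 6984/7 = 997.714
M(120°) = 3270/3 = 1090.000
Difference = 1090.000 − 997.714 = 92.286 ms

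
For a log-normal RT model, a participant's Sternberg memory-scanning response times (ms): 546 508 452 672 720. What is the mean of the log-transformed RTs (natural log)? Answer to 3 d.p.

ln(RT): 6.3026, 6.2305, 6.1137, 6.5103, 6.5793
Σ ln(RT) = 31.7363
Mean = 31.7363/5 = 6.34726

6.347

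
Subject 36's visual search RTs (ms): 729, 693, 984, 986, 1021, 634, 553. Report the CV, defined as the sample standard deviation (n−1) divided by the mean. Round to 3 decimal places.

0.241

n = 7, Σ = 5600, M = 800.0000
Σ(x−M)² = 222348.000; s = √(222348.000/6) = 192.5045
CV = 192.5045 / 800.0000 = 0.24063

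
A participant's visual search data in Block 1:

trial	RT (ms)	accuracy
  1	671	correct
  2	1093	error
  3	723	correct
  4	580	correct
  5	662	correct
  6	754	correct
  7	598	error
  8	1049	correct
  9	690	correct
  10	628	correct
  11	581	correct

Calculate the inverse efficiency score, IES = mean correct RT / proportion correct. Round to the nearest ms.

861 ms

Correct trials (n=9): 671, 723, 580, 662, 754, 1049, 690, 628, 581
Mean correct RT = 6338/9 = 704.2222 ms
Proportion correct = 9/11
IES = 704.2222 / (9/11) = 860.716 ms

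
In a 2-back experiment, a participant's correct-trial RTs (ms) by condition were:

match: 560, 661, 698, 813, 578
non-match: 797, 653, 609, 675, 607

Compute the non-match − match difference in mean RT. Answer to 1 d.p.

M(match) = 3310/5 = 662.000
M(non-match) = 3341/5 = 668.200
Difference = 668.200 − 662.000 = 6.200 ms

6.2 ms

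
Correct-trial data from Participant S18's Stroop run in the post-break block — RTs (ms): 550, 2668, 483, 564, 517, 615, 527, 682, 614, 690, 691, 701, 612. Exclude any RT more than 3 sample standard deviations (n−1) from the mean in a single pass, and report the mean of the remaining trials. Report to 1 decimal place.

n = 13, ΣRT = 9914, M = 762.615
Σ(x−M)² = 3996429.08; s = √(3996429.08/12) = 577.093
Cutoffs: 762.615 ± 3·577.093 → [-968.7, 2493.9]
Outside: 2668 → excluded.
Retained (n=12): Σ = 7246, mean = 7246/12 = 603.833

603.8 ms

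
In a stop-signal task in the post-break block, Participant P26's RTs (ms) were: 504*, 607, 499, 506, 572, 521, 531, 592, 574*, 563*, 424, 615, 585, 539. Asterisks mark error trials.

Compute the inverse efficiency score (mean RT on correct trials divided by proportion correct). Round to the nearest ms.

693 ms

Correct trials (n=11): 607, 499, 506, 572, 521, 531, 592, 424, 615, 585, 539
Mean correct RT = 5991/11 = 544.6364 ms
Proportion correct = 11/14
IES = 544.6364 / (11/14) = 693.174 ms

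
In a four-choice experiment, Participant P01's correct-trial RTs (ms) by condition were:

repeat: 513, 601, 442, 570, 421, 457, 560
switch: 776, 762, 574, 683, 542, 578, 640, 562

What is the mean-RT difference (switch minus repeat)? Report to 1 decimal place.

M(repeat) = 3564/7 = 509.143
M(switch) = 5117/8 = 639.625
Difference = 639.625 − 509.143 = 130.482 ms

130.5 ms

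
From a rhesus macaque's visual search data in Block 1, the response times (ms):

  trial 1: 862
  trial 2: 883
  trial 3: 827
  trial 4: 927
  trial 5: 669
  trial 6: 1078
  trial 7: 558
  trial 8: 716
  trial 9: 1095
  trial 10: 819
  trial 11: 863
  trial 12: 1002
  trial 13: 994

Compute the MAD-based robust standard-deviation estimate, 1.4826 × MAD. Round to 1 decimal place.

Sorted: 558, 669, 716, 819, 827, 862, 863, 883, 927, 994, 1002, 1078, 1095 → median = 863
|x − 863| sorted: 0, 1, 20, 36, 44, 64, 131, 139, 147, 194, 215, 232, 305 → MAD = 131
Robust SD ≈ 1.4826 × 131 = 194.221

194.2 ms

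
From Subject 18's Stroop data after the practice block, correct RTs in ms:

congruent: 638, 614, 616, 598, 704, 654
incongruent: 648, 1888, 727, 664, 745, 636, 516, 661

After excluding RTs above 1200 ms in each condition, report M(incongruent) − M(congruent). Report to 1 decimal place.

incongruent: exclude 1888
M(congruent) = 3824/6 = 637.333
M(incongruent) = 4597/7 = 656.714
Difference = 656.714 − 637.333 = 19.381 ms

19.4 ms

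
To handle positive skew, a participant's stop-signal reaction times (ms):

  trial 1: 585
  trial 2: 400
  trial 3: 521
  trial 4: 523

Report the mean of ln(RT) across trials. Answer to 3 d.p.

ln(RT): 6.3716, 5.9915, 6.2558, 6.2596
Σ ln(RT) = 24.8784
Mean = 24.8784/4 = 6.21960

6.220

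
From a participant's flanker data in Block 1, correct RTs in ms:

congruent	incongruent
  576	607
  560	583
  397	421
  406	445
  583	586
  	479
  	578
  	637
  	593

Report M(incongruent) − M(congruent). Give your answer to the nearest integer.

43 ms

M(congruent) = 2522/5 = 504.400
M(incongruent) = 4929/9 = 547.667
Difference = 547.667 − 504.400 = 43.267 ms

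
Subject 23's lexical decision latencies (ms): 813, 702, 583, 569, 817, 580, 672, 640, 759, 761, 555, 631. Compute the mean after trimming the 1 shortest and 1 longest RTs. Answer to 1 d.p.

Sorted: 555, 569, 580, 583, 631, 640, 672, 702, 759, 761, 813, 817
Drop lowest 1 (555) and highest 1 (817)
Remaining (n=10): Σ = 6710, mean = 6710/10 = 671.000

671.0 ms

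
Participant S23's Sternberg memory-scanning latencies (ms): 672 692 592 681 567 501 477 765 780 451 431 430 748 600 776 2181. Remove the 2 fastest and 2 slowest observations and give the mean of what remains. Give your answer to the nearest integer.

627 ms

Sorted: 430, 431, 451, 477, 501, 567, 592, 600, 672, 681, 692, 748, 765, 776, 780, 2181
Drop lowest 2 (430, 431) and highest 2 (780, 2181)
Remaining (n=12): Σ = 7522, mean = 7522/12 = 626.833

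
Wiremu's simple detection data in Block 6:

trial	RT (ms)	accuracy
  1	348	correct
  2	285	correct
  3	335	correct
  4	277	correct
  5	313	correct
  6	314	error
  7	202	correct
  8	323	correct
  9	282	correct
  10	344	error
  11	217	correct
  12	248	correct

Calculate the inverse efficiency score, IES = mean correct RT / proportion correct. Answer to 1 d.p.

339.6 ms

Correct trials (n=10): 348, 285, 335, 277, 313, 202, 323, 282, 217, 248
Mean correct RT = 2830/10 = 283.0000 ms
Proportion correct = 10/12
IES = 283.0000 / (10/12) = 339.600 ms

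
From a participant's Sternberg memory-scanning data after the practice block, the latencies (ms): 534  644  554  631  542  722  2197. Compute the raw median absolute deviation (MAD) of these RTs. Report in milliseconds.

89 ms

Sorted: 534, 542, 554, 631, 644, 722, 2197 → median = 631
|x − 631|: 97, 13, 77, 0, 89, 91, 1566
Sorted deviations: 0, 13, 77, 89, 91, 97, 1566 → MAD = 89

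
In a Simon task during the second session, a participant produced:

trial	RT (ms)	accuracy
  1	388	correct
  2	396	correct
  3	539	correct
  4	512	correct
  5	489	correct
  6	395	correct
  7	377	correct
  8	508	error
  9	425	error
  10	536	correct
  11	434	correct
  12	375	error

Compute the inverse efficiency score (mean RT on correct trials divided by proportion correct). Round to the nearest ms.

Correct trials (n=9): 388, 396, 539, 512, 489, 395, 377, 536, 434
Mean correct RT = 4066/9 = 451.7778 ms
Proportion correct = 9/12
IES = 451.7778 / (9/12) = 602.370 ms

602 ms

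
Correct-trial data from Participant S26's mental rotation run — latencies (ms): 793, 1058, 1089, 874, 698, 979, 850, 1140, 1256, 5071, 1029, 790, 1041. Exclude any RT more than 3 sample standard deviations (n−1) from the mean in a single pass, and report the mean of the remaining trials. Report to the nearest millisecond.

n = 13, ΣRT = 16668, M = 1282.154
Σ(x−M)² = 15854013.69; s = √(15854013.69/12) = 1149.421
Cutoffs: 1282.154 ± 3·1149.421 → [-2166.1, 4730.4]
Outside: 5071 → excluded.
Retained (n=12): Σ = 11597, mean = 11597/12 = 966.417

966 ms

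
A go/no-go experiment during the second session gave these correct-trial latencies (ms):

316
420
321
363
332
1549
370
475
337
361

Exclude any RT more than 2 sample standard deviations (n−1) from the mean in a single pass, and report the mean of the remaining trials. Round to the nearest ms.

366 ms

n = 10, ΣRT = 4844, M = 484.400
Σ(x−M)² = 1280672.40; s = √(1280672.40/9) = 377.223
Cutoffs: 484.400 ± 2·377.223 → [-270.0, 1238.8]
Outside: 1549 → excluded.
Retained (n=9): Σ = 3295, mean = 3295/9 = 366.111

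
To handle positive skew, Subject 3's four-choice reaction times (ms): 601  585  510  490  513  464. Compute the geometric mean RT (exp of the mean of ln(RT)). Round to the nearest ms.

525 ms

ln(RT): 6.3986, 6.3716, 6.2344, 6.1944, 6.2403, 6.1399
Mean ln(RT) = 37.5792/6 = 6.26320
Geometric mean = exp(6.26320) = 524.89 ms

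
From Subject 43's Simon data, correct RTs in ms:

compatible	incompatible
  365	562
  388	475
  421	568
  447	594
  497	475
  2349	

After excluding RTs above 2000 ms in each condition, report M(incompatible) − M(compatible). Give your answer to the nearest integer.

compatible: exclude 2349
M(compatible) = 2118/5 = 423.600
M(incompatible) = 2674/5 = 534.800
Difference = 534.800 − 423.600 = 111.200 ms

111 ms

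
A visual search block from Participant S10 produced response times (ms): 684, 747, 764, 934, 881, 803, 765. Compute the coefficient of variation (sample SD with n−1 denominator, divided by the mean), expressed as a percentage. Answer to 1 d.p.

n = 7, Σ = 5578, M = 796.8571
Σ(x−M)² = 43242.857; s = √(43242.857/6) = 84.8949
CV = 84.8949 / 796.8571 = 0.10654 = 10.654%

10.7%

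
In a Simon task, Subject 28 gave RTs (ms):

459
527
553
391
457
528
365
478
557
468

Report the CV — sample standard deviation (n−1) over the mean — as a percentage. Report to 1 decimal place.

13.6%

n = 10, Σ = 4783, M = 478.3000
Σ(x−M)² = 38006.100; s = √(38006.100/9) = 64.9838
CV = 64.9838 / 478.3000 = 0.13586 = 13.586%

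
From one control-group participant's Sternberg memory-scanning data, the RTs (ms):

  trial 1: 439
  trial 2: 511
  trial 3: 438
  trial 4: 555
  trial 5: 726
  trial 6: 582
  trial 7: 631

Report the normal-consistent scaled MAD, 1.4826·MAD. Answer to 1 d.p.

112.7 ms

Sorted: 438, 439, 511, 555, 582, 631, 726 → median = 555
|x − 555| sorted: 0, 27, 44, 76, 116, 117, 171 → MAD = 76
Robust SD ≈ 1.4826 × 76 = 112.678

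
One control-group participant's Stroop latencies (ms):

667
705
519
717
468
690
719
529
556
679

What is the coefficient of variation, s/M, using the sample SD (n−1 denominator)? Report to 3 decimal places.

n = 10, Σ = 6249, M = 624.9000
Σ(x−M)² = 82466.900; s = √(82466.900/9) = 95.7235
CV = 95.7235 / 624.9000 = 0.15318

0.153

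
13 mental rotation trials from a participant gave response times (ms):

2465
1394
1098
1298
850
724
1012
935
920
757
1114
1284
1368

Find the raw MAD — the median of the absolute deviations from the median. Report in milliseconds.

200 ms

Sorted: 724, 757, 850, 920, 935, 1012, 1098, 1114, 1284, 1298, 1368, 1394, 2465 → median = 1098
|x − 1098|: 1367, 296, 0, 200, 248, 374, 86, 163, 178, 341, 16, 186, 270
Sorted deviations: 0, 16, 86, 163, 178, 186, 200, 248, 270, 296, 341, 374, 1367 → MAD = 200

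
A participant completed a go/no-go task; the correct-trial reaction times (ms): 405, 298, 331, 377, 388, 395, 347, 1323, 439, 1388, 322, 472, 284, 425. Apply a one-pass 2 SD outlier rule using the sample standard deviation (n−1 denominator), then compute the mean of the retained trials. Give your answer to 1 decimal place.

n = 14, ΣRT = 7194, M = 513.857
Σ(x−M)² = 1692151.71; s = √(1692151.71/13) = 360.785
Cutoffs: 513.857 ± 2·360.785 → [-207.7, 1235.4]
Outside: 1323, 1388 → excluded.
Retained (n=12): Σ = 4483, mean = 4483/12 = 373.583

373.6 ms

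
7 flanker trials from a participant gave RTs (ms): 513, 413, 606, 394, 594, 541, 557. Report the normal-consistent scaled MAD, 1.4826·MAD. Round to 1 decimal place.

78.6 ms

Sorted: 394, 413, 513, 541, 557, 594, 606 → median = 541
|x − 541| sorted: 0, 16, 28, 53, 65, 128, 147 → MAD = 53
Robust SD ≈ 1.4826 × 53 = 78.578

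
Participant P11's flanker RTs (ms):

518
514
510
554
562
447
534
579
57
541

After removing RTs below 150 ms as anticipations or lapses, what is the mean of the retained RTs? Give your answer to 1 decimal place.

Excluded: 57
Retained (n=9): Σ = 4759
Mean = 4759/9 = 528.7778

528.8 ms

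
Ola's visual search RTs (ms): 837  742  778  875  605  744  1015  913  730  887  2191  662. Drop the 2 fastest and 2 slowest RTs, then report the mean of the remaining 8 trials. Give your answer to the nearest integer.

Sorted: 605, 662, 730, 742, 744, 778, 837, 875, 887, 913, 1015, 2191
Drop lowest 2 (605, 662) and highest 2 (1015, 2191)
Remaining (n=8): Σ = 6506, mean = 6506/8 = 813.250

813 ms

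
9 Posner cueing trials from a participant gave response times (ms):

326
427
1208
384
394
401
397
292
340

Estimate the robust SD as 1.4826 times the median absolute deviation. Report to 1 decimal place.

48.9 ms

Sorted: 292, 326, 340, 384, 394, 397, 401, 427, 1208 → median = 394
|x − 394| sorted: 0, 3, 7, 10, 33, 54, 68, 102, 814 → MAD = 33
Robust SD ≈ 1.4826 × 33 = 48.926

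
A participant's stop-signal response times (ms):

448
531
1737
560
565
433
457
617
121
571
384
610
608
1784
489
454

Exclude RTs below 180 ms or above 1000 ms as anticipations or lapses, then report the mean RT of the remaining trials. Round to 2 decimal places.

Excluded: 121, 1737, 1784
Retained (n=13): Σ = 6727
Mean = 6727/13 = 517.4615

517.46 ms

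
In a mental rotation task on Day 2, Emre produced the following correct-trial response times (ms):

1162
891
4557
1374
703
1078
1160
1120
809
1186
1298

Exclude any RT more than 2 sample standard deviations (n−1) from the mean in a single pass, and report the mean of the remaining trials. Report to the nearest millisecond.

n = 11, ΣRT = 15338, M = 1394.364
Σ(x−M)² = 11413674.55; s = √(11413674.55/10) = 1068.348
Cutoffs: 1394.364 ± 2·1068.348 → [-742.3, 3531.1]
Outside: 4557 → excluded.
Retained (n=10): Σ = 10781, mean = 10781/10 = 1078.100

1078 ms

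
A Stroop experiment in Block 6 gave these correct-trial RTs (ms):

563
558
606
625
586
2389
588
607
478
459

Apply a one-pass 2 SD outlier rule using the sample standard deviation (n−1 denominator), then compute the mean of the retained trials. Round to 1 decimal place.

563.3 ms

n = 10, ΣRT = 7459, M = 745.900
Σ(x−M)² = 3026600.90; s = √(3026600.90/9) = 579.904
Cutoffs: 745.900 ± 2·579.904 → [-413.9, 1905.7]
Outside: 2389 → excluded.
Retained (n=9): Σ = 5070, mean = 5070/9 = 563.333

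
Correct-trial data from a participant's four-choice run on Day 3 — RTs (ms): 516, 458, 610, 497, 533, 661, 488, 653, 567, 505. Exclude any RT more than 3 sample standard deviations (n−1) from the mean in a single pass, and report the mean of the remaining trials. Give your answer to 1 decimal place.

548.8 ms

n = 10, ΣRT = 5488, M = 548.800
Σ(x−M)² = 45391.60; s = √(45391.60/9) = 71.018
Cutoffs: 548.800 ± 3·71.018 → [335.7, 761.9]
No RTs fall outside the cutoffs; all 10 retained. Mean = 5488/10 = 548.800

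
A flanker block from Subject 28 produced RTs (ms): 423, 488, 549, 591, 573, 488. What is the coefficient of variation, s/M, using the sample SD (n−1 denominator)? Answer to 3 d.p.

0.122

n = 6, Σ = 3112, M = 518.6667
Σ(x−M)² = 20137.333; s = √(20137.333/5) = 63.4623
CV = 63.4623 / 518.6667 = 0.12236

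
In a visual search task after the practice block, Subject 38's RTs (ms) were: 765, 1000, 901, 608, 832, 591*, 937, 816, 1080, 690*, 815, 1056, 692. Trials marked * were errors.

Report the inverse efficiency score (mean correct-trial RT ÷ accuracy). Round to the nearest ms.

Correct trials (n=11): 765, 1000, 901, 608, 832, 937, 816, 1080, 815, 1056, 692
Mean correct RT = 9502/11 = 863.8182 ms
Proportion correct = 11/13
IES = 863.8182 / (11/13) = 1020.876 ms

1021 ms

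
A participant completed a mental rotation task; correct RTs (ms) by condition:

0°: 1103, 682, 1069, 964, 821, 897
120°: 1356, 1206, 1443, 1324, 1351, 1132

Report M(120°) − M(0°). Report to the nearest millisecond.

M(0°) = 5536/6 = 922.667
M(120°) = 7812/6 = 1302.000
Difference = 1302.000 − 922.667 = 379.333 ms

379 ms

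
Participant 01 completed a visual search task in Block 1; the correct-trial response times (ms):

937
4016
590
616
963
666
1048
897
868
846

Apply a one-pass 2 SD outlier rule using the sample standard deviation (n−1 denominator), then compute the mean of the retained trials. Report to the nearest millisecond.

n = 10, ΣRT = 11447, M = 1144.700
Σ(x−M)² = 9373378.10; s = √(9373378.10/9) = 1020.532
Cutoffs: 1144.700 ± 2·1020.532 → [-896.4, 3185.8]
Outside: 4016 → excluded.
Retained (n=9): Σ = 7431, mean = 7431/9 = 825.667

826 ms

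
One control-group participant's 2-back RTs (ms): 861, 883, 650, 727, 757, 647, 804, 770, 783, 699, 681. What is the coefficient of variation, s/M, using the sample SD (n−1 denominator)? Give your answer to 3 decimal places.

0.106

n = 11, Σ = 8262, M = 751.0909
Σ(x−M)² = 62950.909; s = √(62950.909/10) = 79.3416
CV = 79.3416 / 751.0909 = 0.10564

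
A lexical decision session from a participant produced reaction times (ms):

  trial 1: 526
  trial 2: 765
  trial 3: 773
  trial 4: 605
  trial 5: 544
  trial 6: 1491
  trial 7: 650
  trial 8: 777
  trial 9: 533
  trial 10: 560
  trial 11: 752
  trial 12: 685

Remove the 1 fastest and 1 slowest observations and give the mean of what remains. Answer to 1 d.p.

Sorted: 526, 533, 544, 560, 605, 650, 685, 752, 765, 773, 777, 1491
Drop lowest 1 (526) and highest 1 (1491)
Remaining (n=10): Σ = 6644, mean = 6644/10 = 664.400

664.4 ms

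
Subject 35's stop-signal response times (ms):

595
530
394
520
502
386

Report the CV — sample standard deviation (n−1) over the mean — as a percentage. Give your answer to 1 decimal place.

16.8%

n = 6, Σ = 2927, M = 487.8333
Σ(x−M)² = 33672.833; s = √(33672.833/5) = 82.0644
CV = 82.0644 / 487.8333 = 0.16822 = 16.822%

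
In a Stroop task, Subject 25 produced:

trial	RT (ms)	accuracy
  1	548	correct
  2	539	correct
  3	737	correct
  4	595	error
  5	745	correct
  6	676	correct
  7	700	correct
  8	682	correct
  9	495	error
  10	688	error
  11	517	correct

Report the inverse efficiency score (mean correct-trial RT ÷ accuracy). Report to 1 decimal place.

Correct trials (n=8): 548, 539, 737, 745, 676, 700, 682, 517
Mean correct RT = 5144/8 = 643.0000 ms
Proportion correct = 8/11
IES = 643.0000 / (8/11) = 884.125 ms

884.1 ms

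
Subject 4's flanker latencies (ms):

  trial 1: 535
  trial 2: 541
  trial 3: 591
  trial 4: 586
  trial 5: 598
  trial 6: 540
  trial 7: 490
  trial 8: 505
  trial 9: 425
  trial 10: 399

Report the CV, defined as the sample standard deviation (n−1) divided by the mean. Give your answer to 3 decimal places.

0.130

n = 10, Σ = 5210, M = 521.0000
Σ(x−M)² = 41328.000; s = √(41328.000/9) = 67.7643
CV = 67.7643 / 521.0000 = 0.13007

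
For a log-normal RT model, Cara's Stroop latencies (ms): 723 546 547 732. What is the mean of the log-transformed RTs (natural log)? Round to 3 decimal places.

ln(RT): 6.5834, 6.3026, 6.3044, 6.5958
Σ ln(RT) = 25.7863
Mean = 25.7863/4 = 6.44656

6.447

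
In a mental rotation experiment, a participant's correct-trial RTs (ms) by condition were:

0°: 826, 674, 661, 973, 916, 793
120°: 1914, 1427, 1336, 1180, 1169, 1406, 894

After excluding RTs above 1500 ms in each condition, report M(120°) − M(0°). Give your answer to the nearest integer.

120°: exclude 1914
M(0°) = 4843/6 = 807.167
M(120°) = 7412/6 = 1235.333
Difference = 1235.333 − 807.167 = 428.167 ms

428 ms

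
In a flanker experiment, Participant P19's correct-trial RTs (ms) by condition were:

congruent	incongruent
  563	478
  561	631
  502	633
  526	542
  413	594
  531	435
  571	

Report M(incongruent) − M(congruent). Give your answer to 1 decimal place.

M(congruent) = 3667/7 = 523.857
M(incongruent) = 3313/6 = 552.167
Difference = 552.167 − 523.857 = 28.310 ms

28.3 ms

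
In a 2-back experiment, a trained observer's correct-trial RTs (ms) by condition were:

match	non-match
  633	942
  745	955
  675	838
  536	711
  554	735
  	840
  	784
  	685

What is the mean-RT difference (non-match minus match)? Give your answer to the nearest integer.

M(match) = 3143/5 = 628.600
M(non-match) = 6490/8 = 811.250
Difference = 811.250 − 628.600 = 182.650 ms

183 ms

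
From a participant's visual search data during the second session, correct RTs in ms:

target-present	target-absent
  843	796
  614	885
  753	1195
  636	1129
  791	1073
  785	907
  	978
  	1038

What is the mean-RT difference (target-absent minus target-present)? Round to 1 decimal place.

263.1 ms

M(target-present) = 4422/6 = 737.000
M(target-absent) = 8001/8 = 1000.125
Difference = 1000.125 − 737.000 = 263.125 ms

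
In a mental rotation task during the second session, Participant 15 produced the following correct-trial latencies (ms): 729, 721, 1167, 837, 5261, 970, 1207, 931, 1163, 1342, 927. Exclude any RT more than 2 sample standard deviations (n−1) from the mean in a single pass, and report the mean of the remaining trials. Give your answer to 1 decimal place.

n = 11, ΣRT = 15255, M = 1386.818
Σ(x−M)² = 16913321.64; s = √(16913321.64/10) = 1300.512
Cutoffs: 1386.818 ± 2·1300.512 → [-1214.2, 3987.8]
Outside: 5261 → excluded.
Retained (n=10): Σ = 9994, mean = 9994/10 = 999.400

999.4 ms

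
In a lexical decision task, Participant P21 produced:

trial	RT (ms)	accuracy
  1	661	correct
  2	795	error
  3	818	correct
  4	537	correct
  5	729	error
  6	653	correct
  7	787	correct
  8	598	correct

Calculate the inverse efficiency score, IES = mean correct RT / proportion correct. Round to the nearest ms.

901 ms

Correct trials (n=6): 661, 818, 537, 653, 787, 598
Mean correct RT = 4054/6 = 675.6667 ms
Proportion correct = 6/8
IES = 675.6667 / (6/8) = 900.889 ms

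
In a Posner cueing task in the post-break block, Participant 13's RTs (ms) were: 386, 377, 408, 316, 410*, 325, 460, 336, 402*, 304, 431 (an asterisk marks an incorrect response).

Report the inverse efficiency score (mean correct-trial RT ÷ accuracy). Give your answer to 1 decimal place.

454.0 ms

Correct trials (n=9): 386, 377, 408, 316, 325, 460, 336, 304, 431
Mean correct RT = 3343/9 = 371.4444 ms
Proportion correct = 9/11
IES = 371.4444 / (9/11) = 453.988 ms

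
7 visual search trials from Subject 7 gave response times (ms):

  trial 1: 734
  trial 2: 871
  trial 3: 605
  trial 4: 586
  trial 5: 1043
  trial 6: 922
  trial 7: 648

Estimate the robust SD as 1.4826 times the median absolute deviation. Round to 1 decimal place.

203.1 ms

Sorted: 586, 605, 648, 734, 871, 922, 1043 → median = 734
|x − 734| sorted: 0, 86, 129, 137, 148, 188, 309 → MAD = 137
Robust SD ≈ 1.4826 × 137 = 203.116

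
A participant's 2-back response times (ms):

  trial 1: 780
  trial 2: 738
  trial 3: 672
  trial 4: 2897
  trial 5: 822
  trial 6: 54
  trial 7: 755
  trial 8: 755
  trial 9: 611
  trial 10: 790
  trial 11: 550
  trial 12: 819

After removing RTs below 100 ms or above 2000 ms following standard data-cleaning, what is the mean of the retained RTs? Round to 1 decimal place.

Excluded: 54, 2897
Retained (n=10): Σ = 7292
Mean = 7292/10 = 729.2000

729.2 ms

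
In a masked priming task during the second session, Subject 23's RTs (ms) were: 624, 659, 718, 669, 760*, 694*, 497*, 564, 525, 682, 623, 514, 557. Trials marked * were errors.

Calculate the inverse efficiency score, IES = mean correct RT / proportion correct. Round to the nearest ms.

798 ms

Correct trials (n=10): 624, 659, 718, 669, 564, 525, 682, 623, 514, 557
Mean correct RT = 6135/10 = 613.5000 ms
Proportion correct = 10/13
IES = 613.5000 / (10/13) = 797.550 ms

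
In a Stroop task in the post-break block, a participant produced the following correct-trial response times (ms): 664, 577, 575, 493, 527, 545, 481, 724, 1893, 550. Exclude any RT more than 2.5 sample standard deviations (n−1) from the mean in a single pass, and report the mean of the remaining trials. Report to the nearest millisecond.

571 ms

n = 10, ΣRT = 7029, M = 702.900
Σ(x−M)² = 1623054.90; s = √(1623054.90/9) = 424.664
Cutoffs: 702.900 ± 2.5·424.664 → [-358.8, 1764.6]
Outside: 1893 → excluded.
Retained (n=9): Σ = 5136, mean = 5136/9 = 570.667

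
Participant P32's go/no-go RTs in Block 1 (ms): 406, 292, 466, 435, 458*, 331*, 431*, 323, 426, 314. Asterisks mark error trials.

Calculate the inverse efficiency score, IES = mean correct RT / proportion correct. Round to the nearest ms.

Correct trials (n=7): 406, 292, 466, 435, 323, 426, 314
Mean correct RT = 2662/7 = 380.2857 ms
Proportion correct = 7/10
IES = 380.2857 / (7/10) = 543.265 ms

543 ms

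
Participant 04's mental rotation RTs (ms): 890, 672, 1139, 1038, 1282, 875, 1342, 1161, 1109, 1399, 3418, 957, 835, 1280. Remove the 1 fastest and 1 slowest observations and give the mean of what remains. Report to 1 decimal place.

1108.9 ms

Sorted: 672, 835, 875, 890, 957, 1038, 1109, 1139, 1161, 1280, 1282, 1342, 1399, 3418
Drop lowest 1 (672) and highest 1 (3418)
Remaining (n=12): Σ = 13307, mean = 13307/12 = 1108.917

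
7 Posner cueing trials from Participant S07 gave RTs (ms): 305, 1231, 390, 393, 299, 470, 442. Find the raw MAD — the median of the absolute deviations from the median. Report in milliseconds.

77 ms

Sorted: 299, 305, 390, 393, 442, 470, 1231 → median = 393
|x − 393|: 88, 838, 3, 0, 94, 77, 49
Sorted deviations: 0, 3, 49, 77, 88, 94, 838 → MAD = 77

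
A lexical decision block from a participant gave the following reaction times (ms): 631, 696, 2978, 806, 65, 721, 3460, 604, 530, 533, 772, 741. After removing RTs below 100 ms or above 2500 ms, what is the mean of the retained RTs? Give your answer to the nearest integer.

670 ms

Excluded: 65, 2978, 3460
Retained (n=9): Σ = 6034
Mean = 6034/9 = 670.4444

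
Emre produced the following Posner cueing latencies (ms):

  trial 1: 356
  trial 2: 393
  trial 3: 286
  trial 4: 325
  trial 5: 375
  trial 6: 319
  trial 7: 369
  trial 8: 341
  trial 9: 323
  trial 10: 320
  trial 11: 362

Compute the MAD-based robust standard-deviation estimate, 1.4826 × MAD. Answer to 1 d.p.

Sorted: 286, 319, 320, 323, 325, 341, 356, 362, 369, 375, 393 → median = 341
|x − 341| sorted: 0, 15, 16, 18, 21, 21, 22, 28, 34, 52, 55 → MAD = 21
Robust SD ≈ 1.4826 × 21 = 31.135

31.1 ms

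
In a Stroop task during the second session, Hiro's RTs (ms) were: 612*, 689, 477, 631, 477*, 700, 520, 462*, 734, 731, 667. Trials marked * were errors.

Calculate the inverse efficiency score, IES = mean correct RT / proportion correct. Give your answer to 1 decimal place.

885.0 ms

Correct trials (n=8): 689, 477, 631, 700, 520, 734, 731, 667
Mean correct RT = 5149/8 = 643.6250 ms
Proportion correct = 8/11
IES = 643.6250 / (8/11) = 884.984 ms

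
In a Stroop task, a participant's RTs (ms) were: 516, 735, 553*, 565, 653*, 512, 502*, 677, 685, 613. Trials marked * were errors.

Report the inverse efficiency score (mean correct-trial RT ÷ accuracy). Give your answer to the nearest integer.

878 ms

Correct trials (n=7): 516, 735, 565, 512, 677, 685, 613
Mean correct RT = 4303/7 = 614.7143 ms
Proportion correct = 7/10
IES = 614.7143 / (7/10) = 878.163 ms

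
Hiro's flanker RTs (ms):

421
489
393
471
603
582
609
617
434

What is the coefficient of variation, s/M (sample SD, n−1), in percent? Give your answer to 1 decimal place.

17.5%

n = 9, Σ = 4619, M = 513.2222
Σ(x−M)² = 64337.556; s = √(64337.556/8) = 89.6783
CV = 89.6783 / 513.2222 = 0.17474 = 17.474%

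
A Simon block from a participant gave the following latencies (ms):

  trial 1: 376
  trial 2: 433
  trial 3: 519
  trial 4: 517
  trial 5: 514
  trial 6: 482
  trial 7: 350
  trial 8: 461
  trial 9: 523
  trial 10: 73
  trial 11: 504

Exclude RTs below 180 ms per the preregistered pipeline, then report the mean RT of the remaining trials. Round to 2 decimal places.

Excluded: 73
Retained (n=10): Σ = 4679
Mean = 4679/10 = 467.9000

467.90 ms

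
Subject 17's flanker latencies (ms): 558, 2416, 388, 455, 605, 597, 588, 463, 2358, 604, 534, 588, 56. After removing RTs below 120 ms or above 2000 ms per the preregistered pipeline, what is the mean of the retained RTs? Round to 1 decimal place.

Excluded: 56, 2358, 2416
Retained (n=10): Σ = 5380
Mean = 5380/10 = 538.0000

538.0 ms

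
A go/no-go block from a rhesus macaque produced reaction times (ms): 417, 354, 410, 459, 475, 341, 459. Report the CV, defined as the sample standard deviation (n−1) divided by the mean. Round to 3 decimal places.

n = 7, Σ = 2915, M = 416.4286
Σ(x−M)² = 16683.714; s = √(16683.714/6) = 52.7316
CV = 52.7316 / 416.4286 = 0.12663

0.127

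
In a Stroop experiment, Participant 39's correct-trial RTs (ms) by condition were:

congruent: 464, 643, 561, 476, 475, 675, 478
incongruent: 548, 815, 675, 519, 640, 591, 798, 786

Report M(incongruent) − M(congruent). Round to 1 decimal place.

M(congruent) = 3772/7 = 538.857
M(incongruent) = 5372/8 = 671.500
Difference = 671.500 − 538.857 = 132.643 ms

132.6 ms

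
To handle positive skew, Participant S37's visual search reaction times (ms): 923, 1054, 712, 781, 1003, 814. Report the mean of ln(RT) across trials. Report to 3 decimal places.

6.772

ln(RT): 6.8276, 6.9603, 6.5681, 6.6606, 6.9108, 6.7020
Σ ln(RT) = 40.6293
Mean = 40.6293/6 = 6.77156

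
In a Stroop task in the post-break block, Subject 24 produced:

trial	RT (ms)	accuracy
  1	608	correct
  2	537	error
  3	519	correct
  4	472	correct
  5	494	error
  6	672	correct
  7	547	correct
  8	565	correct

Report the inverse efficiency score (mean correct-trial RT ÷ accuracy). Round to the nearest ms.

Correct trials (n=6): 608, 519, 472, 672, 547, 565
Mean correct RT = 3383/6 = 563.8333 ms
Proportion correct = 6/8
IES = 563.8333 / (6/8) = 751.778 ms

752 ms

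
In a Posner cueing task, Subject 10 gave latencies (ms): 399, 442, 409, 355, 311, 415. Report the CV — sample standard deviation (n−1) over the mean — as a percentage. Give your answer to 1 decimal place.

n = 6, Σ = 2331, M = 388.5000
Σ(x−M)² = 11223.500; s = √(11223.500/5) = 47.3783
CV = 47.3783 / 388.5000 = 0.12195 = 12.195%

12.2%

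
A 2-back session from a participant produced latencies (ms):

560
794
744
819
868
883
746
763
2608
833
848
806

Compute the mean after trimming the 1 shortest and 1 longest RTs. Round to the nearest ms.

Sorted: 560, 744, 746, 763, 794, 806, 819, 833, 848, 868, 883, 2608
Drop lowest 1 (560) and highest 1 (2608)
Remaining (n=10): Σ = 8104, mean = 8104/10 = 810.400

810 ms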